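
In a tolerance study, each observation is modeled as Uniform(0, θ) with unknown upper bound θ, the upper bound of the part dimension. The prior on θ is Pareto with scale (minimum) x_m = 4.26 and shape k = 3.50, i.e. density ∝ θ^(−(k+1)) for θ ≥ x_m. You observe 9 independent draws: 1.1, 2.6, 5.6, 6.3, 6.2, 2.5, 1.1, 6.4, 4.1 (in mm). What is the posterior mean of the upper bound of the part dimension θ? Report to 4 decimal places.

6.9565

A Pareto(scale x_m, shape k) prior on the upper bound θ of Uniform(0, θ) is conjugate: posterior is Pareto(max(x_m, max xᵢ), k + n).
Sample maximum = 6.4; prior scale x_m = 4.26 → posterior scale = max = 6.40.
Posterior shape = 3.50 + 9 = 12.50.
E[θ|data] = k·x_m/(k−1) = 12.50·6.40/11.50 = 6.9565.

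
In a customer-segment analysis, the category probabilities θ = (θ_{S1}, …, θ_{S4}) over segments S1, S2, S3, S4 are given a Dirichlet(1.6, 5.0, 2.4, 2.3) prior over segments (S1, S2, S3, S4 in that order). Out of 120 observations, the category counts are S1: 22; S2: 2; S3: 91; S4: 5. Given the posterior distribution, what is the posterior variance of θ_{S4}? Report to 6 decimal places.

The Dirichlet prior is conjugate to the Multinomial likelihood: each posterior αⱼ = prior αⱼ + observed count nⱼ.
Posterior concentration: (23.6, 7.0, 93.4, 7.3), total = 131.3.
Var[θ_j] = α_j(Σα−α_j)/((Σα)²(Σα+1)) = 7.3·124.0/(131.3²·132.3) = 0.000397.

0.000397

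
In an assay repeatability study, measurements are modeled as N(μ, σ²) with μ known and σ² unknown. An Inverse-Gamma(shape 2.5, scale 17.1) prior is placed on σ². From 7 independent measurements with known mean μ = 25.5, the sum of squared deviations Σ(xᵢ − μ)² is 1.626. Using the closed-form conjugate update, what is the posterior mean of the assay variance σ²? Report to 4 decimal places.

3.5826

With known mean μ and an Inverse-Gamma(α, β) prior on σ², the Normal likelihood is conjugate: posterior is Inv-Gamma(α + n/2, β + Σ(xᵢ−μ)²/2).
Posterior: Inv-Gamma(2.5 + 7/2, 17.1 + 1.626/2) = Inv-Gamma(6.00, 17.9130).
E[σ²|data] = β/(α−1) = 17.9130/5.00 = 3.5826.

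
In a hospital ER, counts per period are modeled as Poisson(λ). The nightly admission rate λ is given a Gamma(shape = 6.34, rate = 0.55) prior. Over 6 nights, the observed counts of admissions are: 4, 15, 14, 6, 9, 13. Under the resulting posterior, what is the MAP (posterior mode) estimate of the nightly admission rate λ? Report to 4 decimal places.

With a Gamma(shape α, rate β) prior, the Poisson likelihood is conjugate: the posterior is Gamma(α + ΣXᵢ, β + n).
Sum of counts S = 61 over n = 6 nights.
Posterior: Gamma(α+S, β+n) = Gamma(6.34+61, 0.55+6) = Gamma(67.34, 6.55).
Mode of Gamma(α,β) for α≥1 is (α−1)/β = 66.34/6.55 = 10.1282.

10.1282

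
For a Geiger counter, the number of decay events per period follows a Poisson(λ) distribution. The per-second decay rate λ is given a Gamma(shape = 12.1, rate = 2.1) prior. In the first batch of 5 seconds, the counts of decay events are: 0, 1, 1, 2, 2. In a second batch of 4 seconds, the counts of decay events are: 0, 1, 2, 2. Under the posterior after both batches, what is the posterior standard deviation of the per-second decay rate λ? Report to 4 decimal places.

0.4330

With a Gamma(shape α, rate β) prior, the Poisson likelihood is conjugate: the posterior is Gamma(α + ΣXᵢ, β + n).
Batch 1: sum of counts S = 6 over n = 5 seconds.
After batch 1: Gamma(α+S, β+n) = Gamma(12.1+6, 2.1+5) = Gamma(18.1, 7.1).
Batch 2: sum of counts S = 5 over n = 4 seconds.
After batch 2: Gamma(α+S, β+n) = Gamma(18.1+5, 7.1+4) = Gamma(23.1, 11.1).
SD = √α/β = √23.1/11.1 = 0.4330.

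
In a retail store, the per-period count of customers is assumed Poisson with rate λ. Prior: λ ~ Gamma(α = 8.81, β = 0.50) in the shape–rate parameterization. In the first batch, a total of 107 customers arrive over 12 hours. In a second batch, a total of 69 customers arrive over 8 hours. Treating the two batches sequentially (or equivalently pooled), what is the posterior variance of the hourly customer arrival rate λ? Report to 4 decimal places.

With a Gamma(shape α, rate β) prior, the Poisson likelihood is conjugate: the posterior is Gamma(α + ΣXᵢ, β + n).
After batch 1: Gamma(α+S, β+n) = Gamma(8.81+107, 0.50+12) = Gamma(115.81, 12.50).
After batch 2: Gamma(α+S, β+n) = Gamma(115.81+69, 12.50+8) = Gamma(184.81, 20.50).
Var = α/β² = 184.81/20.50² = 0.4398.

0.4398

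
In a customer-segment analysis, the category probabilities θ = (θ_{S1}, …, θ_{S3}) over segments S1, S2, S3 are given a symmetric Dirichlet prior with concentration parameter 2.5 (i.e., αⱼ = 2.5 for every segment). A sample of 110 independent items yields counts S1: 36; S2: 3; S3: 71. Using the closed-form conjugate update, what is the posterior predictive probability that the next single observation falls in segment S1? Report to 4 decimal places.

The Dirichlet prior is conjugate to the Multinomial likelihood: each posterior αⱼ = prior αⱼ + observed count nⱼ.
Posterior concentration: (38.5, 5.5, 73.5), total = 117.5.
P(next = S1 | data) = α_{S1}/Σα = 0.3277.

0.3277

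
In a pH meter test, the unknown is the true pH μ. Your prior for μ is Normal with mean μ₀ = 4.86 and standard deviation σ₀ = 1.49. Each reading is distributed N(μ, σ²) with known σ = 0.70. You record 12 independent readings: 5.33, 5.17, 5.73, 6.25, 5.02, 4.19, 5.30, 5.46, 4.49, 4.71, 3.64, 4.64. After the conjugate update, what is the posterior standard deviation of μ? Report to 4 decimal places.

For Normal data with known variance σ², a Normal(μ₀, σ₀²) prior on μ is conjugate. Posterior precision = 1/σ₀² + n/σ²; posterior mean is the precision-weighted average of μ₀ and x̄.
σ₀² = 1.49² = 2.2201, σ² = 0.70² = 0.49; σ² + n·σ₀² = 0.49 + 12·2.2201 = 27.1312.
Posterior precision = 1/σ₀² + n/σ² = 1/2.2201 + 12/0.49 = (σ² + n·σ₀²)/(σ₀²σ²) = 27.1312/(2.2201·0.49); posterior variance σₙ² = σ₀²σ²/(σ² + n·σ₀²) = 2.2201·0.49/27.1312 = 0.040096.
Posterior SD = √σₙ² = √(2.2201·0.49/27.1312) = 0.2002.

0.2002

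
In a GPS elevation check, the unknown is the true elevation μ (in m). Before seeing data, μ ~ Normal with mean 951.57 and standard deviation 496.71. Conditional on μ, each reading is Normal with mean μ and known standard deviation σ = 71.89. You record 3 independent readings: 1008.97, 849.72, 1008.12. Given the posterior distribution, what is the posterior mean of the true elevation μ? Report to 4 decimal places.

For Normal data with known variance σ², a Normal(μ₀, σ₀²) prior on μ is conjugate. Posterior precision = 1/σ₀² + n/σ²; posterior mean is the precision-weighted average of μ₀ and x̄.
Σxᵢ = 1008.97 + 849.72 + 1008.12 = 2866.81, so n·x̄ = 2866.81.
σ₀² = 496.71² = 246720.8241, σ² = 71.89² = 5168.1721; σ² + n·σ₀² = 5168.1721 + 3·246720.8241 = 745330.6444.
Posterior mean = (μ₀/σ₀² + n·x̄/σ²)/(1/σ₀² + n/σ²) = (σ²·μ₀ + σ₀²·n·x̄)/(σ² + n·σ₀²) = (5168.1721·951.57 + 246720.8241·2866.81)/745330.6444 = 712219603.263318/745330.6444 = 955.5754.

955.5754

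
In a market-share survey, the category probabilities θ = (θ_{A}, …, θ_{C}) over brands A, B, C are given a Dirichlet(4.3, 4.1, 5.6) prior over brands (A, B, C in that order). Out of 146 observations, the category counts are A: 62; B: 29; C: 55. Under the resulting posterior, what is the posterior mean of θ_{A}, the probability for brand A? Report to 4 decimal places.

0.4144

The Dirichlet prior is conjugate to the Multinomial likelihood: each posterior αⱼ = prior αⱼ + observed count nⱼ.
Posterior concentration: (66.3, 33.1, 60.6), total = 160.0.
E[θ_{A}|data] = α_{A}/Σα = 66.3/160.0 = 0.4144.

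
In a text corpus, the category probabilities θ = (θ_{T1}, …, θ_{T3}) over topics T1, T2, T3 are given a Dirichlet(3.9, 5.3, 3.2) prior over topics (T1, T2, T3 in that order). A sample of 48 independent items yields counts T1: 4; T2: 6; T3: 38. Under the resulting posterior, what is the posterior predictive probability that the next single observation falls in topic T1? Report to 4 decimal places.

0.1308

The Dirichlet prior is conjugate to the Multinomial likelihood: each posterior αⱼ = prior αⱼ + observed count nⱼ.
Posterior concentration: (7.9, 11.3, 41.2), total = 60.4.
P(next = T1 | data) = α_{T1}/Σα = 0.1308.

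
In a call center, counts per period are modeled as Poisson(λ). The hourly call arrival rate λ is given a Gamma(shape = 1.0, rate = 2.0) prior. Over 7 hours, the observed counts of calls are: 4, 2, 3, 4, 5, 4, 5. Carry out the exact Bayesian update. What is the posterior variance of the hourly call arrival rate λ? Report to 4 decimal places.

With a Gamma(shape α, rate β) prior, the Poisson likelihood is conjugate: the posterior is Gamma(α + ΣXᵢ, β + n).
Sum of counts S = 27 over n = 7 hours.
Posterior: Gamma(α+S, β+n) = Gamma(1.0+27, 2.0+7) = Gamma(28.0, 9.0).
Var = α/β² = 28.0/9.0² = 0.3457.

0.3457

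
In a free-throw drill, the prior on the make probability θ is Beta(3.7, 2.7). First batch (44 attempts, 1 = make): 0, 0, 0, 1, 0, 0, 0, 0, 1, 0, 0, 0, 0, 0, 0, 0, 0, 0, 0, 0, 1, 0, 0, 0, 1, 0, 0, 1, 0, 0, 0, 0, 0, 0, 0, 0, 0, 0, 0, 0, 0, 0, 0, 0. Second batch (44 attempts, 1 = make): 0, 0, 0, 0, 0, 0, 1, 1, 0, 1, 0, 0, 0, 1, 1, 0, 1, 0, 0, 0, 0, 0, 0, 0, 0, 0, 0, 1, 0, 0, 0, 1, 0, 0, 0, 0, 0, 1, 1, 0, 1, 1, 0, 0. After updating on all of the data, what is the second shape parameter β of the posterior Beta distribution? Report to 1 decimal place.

The Beta prior is conjugate to a Binomial/Bernoulli likelihood; the update adds successes to α and failures to β.
After batch 1: Beta(3.7+5, 2.7+39) = Beta(8.7, 41.7).
After batch 2: Beta(8.7+12, 41.7+32) = Beta(20.7, 73.7).
Posterior β = 73.7.

73.7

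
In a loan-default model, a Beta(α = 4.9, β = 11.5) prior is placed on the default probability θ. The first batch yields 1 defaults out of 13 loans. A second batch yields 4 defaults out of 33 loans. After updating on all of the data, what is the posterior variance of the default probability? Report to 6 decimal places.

0.002105

The Beta prior is conjugate to a Binomial/Bernoulli likelihood; the update adds successes to α and failures to β.
After batch 1: Beta(4.9+1, 11.5+12) = Beta(5.9, 23.5).
After batch 2: Beta(5.9+4, 23.5+29) = Beta(9.9, 52.5).
Var = αβ/((α+β)²(α+β+1)) = 9.9·52.5/(62.4²·63.4) = 0.002105.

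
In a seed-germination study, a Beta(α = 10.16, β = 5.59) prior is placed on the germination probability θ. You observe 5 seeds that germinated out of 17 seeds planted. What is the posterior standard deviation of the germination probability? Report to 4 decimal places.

The Beta prior is conjugate to a Binomial/Bernoulli likelihood; the update adds successes to α and failures to β.
Posterior: Beta(α+k, β+n−k) = Beta(10.16+5, 5.59+12) = Beta(15.16, 17.59).
Var = αβ/((α+β)²(α+β+1)) = 15.16·17.59/(32.75²·33.75) = 0.00736663; SD = √0.00736663 = 0.0858.

0.0858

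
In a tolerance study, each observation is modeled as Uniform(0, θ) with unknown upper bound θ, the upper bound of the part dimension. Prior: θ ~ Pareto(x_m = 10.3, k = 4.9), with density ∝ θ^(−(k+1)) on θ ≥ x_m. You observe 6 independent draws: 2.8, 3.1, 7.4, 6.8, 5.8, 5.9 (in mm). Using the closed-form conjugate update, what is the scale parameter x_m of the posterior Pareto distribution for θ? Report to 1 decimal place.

A Pareto(scale x_m, shape k) prior on the upper bound θ of Uniform(0, θ) is conjugate: posterior is Pareto(max(x_m, max xᵢ), k + n).
Sample maximum = 7.4; prior scale x_m = 10.3 → posterior scale = max = 10.3.
Posterior shape = 4.9 + 6 = 10.9.
Posterior scale x_m = 10.3.

10.3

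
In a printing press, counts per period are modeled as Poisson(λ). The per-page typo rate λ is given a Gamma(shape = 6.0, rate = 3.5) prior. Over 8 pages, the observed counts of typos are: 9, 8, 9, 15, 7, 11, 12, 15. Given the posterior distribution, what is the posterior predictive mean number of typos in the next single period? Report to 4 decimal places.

8.0000

With a Gamma(shape α, rate β) prior, the Poisson likelihood is conjugate: the posterior is Gamma(α + ΣXᵢ, β + n).
Sum of counts S = 86 over n = 8 pages.
Posterior: Gamma(α+S, β+n) = Gamma(6.0+86, 3.5+8) = Gamma(92.0, 11.5).
The predictive distribution for one future period is NegBinom with mean α/β = 8.0000.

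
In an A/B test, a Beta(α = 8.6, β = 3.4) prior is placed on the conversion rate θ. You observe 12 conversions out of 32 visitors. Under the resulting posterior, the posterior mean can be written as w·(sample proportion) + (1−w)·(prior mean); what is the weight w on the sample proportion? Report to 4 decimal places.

The Beta prior is conjugate to a Binomial/Bernoulli likelihood; the update adds successes to α and failures to β.
Posterior mean = (α₀+k)/(α₀+β₀+n) = [n/(α₀+β₀+n)]·(k/n) + [(α₀+β₀)/(α₀+β₀+n)]·α₀/(α₀+β₀), so only n and the prior enter the weight.
The weight on the data is w = n/(α₀+β₀+n) = 32/(8.6+3.4+32) = 32/44.0 = 0.7273.

0.7273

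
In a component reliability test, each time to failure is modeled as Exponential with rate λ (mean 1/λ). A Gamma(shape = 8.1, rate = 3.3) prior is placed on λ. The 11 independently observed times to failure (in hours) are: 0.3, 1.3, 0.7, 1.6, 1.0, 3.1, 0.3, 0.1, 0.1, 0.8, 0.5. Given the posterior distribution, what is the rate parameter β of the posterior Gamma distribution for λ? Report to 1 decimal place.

13.1

With a Gamma(shape α, rate β) prior on the exponential rate λ, the posterior after n observations with total T = Σxᵢ is Gamma(α+n, β+T).
Sum of observations T = 9.8 hours; n = 11.
Posterior: Gamma(8.1+11, 3.3+9.8) = Gamma(19.1, 13.1).
Posterior β = 13.1.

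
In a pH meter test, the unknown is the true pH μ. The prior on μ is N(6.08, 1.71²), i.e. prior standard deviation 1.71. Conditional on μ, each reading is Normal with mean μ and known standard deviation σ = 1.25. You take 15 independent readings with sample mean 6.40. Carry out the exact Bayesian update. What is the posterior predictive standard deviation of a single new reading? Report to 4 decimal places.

For Normal data with known variance σ², a Normal(μ₀, σ₀²) prior on μ is conjugate. Posterior precision = 1/σ₀² + n/σ²; posterior mean is the precision-weighted average of μ₀ and x̄.
σ₀² = 1.71² = 2.9241, σ² = 1.25² = 1.5625; σ² + n·σ₀² = 1.5625 + 15·2.9241 = 45.424.
Posterior precision = 1/σ₀² + n/σ² = 1/2.9241 + 15/1.5625 = (σ² + n·σ₀²)/(σ₀²σ²) = 45.424/(2.9241·1.5625); posterior variance σₙ² = σ₀²σ²/(σ² + n·σ₀²) = 2.9241·1.5625/45.424 = 0.100584.
Predictive variance for one new observation = σₙ² + σ² = 2.9241·1.5625/45.424 + 1.5625 = σ²·(σ₀² + 45.424)/45.424 = 1.5625·48.3481/45.424 = 1.663084; SD = √(1.5625·48.3481/45.424) = 1.2896.

1.2896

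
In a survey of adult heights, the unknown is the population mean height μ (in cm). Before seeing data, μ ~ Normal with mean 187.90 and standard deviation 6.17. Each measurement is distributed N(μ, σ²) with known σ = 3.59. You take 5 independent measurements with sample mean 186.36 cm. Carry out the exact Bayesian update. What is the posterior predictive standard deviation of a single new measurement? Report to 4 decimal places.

3.9118

For Normal data with known variance σ², a Normal(μ₀, σ₀²) prior on μ is conjugate. Posterior precision = 1/σ₀² + n/σ²; posterior mean is the precision-weighted average of μ₀ and x̄.
σ₀² = 6.17² = 38.0689, σ² = 3.59² = 12.8881; σ² + n·σ₀² = 12.8881 + 5·38.0689 = 203.2326.
Posterior precision = 1/σ₀² + n/σ² = 1/38.0689 + 5/12.8881 = (σ² + n·σ₀²)/(σ₀²σ²) = 203.2326/(38.0689·12.8881); posterior variance σₙ² = σ₀²σ²/(σ² + n·σ₀²) = 38.0689·12.8881/203.2326 = 2.414159.
Predictive variance for one new observation = σₙ² + σ² = 38.0689·12.8881/203.2326 + 12.8881 = σ²·(σ₀² + 203.2326)/203.2326 = 12.8881·241.3015/203.2326 = 15.302259; SD = √(12.8881·241.3015/203.2326) = 3.9118.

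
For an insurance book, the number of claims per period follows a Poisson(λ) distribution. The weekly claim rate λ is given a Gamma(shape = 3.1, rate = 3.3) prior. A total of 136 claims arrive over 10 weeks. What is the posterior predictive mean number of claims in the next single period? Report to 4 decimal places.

10.4586

With a Gamma(shape α, rate β) prior, the Poisson likelihood is conjugate: the posterior is Gamma(α + ΣXᵢ, β + n).
Posterior: Gamma(α+S, β+n) = Gamma(3.1+136, 3.3+10) = Gamma(139.1, 13.3).
The predictive distribution for one future period is NegBinom with mean α/β = 10.4586.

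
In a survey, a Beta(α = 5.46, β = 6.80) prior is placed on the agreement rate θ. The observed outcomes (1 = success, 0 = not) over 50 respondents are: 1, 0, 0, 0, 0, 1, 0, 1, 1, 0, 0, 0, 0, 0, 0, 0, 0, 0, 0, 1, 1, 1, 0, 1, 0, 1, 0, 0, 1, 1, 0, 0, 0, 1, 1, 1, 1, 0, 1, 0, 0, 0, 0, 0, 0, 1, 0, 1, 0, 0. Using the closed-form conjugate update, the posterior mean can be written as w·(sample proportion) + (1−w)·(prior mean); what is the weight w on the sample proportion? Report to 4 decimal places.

0.8031

The Beta prior is conjugate to a Binomial/Bernoulli likelihood; the update adds successes to α and failures to β.
Posterior mean = (α₀+k)/(α₀+β₀+n) = [n/(α₀+β₀+n)]·(k/n) + [(α₀+β₀)/(α₀+β₀+n)]·α₀/(α₀+β₀), so only n and the prior enter the weight.
The weight on the data is w = n/(α₀+β₀+n) = 50/(5.46+6.80+50) = 50/62.26 = 0.8031.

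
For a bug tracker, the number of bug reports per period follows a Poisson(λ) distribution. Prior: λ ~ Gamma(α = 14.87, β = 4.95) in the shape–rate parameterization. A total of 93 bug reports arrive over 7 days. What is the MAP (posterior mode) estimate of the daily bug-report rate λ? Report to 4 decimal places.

With a Gamma(shape α, rate β) prior, the Poisson likelihood is conjugate: the posterior is Gamma(α + ΣXᵢ, β + n).
Posterior: Gamma(α+S, β+n) = Gamma(14.87+93, 4.95+7) = Gamma(107.87, 11.95).
Mode of Gamma(α,β) for α≥1 is (α−1)/β = 106.87/11.95 = 8.9431.

8.9431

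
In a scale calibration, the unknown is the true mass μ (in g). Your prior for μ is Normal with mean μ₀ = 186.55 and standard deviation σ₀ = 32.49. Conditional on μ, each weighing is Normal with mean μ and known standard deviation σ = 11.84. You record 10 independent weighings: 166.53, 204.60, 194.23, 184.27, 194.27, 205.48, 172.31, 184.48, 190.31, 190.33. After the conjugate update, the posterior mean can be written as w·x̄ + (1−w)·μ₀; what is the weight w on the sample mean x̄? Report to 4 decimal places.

0.9869

For Normal data with known variance σ², a Normal(μ₀, σ₀²) prior on μ is conjugate. Posterior precision = 1/σ₀² + n/σ²; posterior mean is the precision-weighted average of μ₀ and x̄.
σ₀² = 32.49² = 1055.6001, σ² = 11.84² = 140.1856. Prior precision 1/σ₀² = 1/1055.6001; data precision n/σ² = 10/140.1856.
w = (n/σ²)/(1/σ₀² + n/σ²) = n·σ₀²/(σ² + n·σ₀²) = 10·1055.6001/(140.1856 + 10·1055.6001) = 10556.001/10696.1866 = 0.9869.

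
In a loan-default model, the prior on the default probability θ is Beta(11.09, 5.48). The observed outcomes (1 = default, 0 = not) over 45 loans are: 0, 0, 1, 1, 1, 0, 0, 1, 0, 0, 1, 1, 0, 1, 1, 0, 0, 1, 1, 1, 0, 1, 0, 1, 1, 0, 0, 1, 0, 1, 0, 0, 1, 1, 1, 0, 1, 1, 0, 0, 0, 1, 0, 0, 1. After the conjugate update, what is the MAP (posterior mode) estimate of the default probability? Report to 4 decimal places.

The Beta prior is conjugate to a Binomial/Bernoulli likelihood; the update adds successes to α and failures to β.
Posterior: Beta(α+k, β+n−k) = Beta(11.09+23, 5.48+22) = Beta(34.09, 27.48).
Mode of Beta(a,b) for a,b>1 is (a−1)/(a+b−2) = 33.09/59.57 = 0.5555.

0.5555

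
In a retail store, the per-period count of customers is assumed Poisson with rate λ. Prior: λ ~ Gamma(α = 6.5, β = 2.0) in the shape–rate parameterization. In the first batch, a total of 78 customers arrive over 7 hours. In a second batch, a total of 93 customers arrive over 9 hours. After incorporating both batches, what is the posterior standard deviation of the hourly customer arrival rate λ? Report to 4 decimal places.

0.7402

With a Gamma(shape α, rate β) prior, the Poisson likelihood is conjugate: the posterior is Gamma(α + ΣXᵢ, β + n).
After batch 1: Gamma(α+S, β+n) = Gamma(6.5+78, 2.0+7) = Gamma(84.5, 9.0).
After batch 2: Gamma(α+S, β+n) = Gamma(84.5+93, 9.0+9) = Gamma(177.5, 18.0).
SD = √α/β = √177.5/18.0 = 0.7402.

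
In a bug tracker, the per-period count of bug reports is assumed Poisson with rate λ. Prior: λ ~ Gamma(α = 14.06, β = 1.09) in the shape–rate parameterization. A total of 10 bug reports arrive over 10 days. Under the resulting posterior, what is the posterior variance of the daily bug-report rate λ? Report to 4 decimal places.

0.1956

With a Gamma(shape α, rate β) prior, the Poisson likelihood is conjugate: the posterior is Gamma(α + ΣXᵢ, β + n).
Posterior: Gamma(α+S, β+n) = Gamma(14.06+10, 1.09+10) = Gamma(24.06, 11.09).
Var = α/β² = 24.06/11.09² = 0.1956.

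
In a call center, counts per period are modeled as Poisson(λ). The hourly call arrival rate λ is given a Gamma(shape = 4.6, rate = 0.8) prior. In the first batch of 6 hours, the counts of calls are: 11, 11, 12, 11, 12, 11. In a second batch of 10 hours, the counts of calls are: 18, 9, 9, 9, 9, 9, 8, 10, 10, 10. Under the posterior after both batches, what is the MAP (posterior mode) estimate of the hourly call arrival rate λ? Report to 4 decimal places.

10.2738

With a Gamma(shape α, rate β) prior, the Poisson likelihood is conjugate: the posterior is Gamma(α + ΣXᵢ, β + n).
Batch 1: sum of counts S = 68 over n = 6 hours.
After batch 1: Gamma(α+S, β+n) = Gamma(4.6+68, 0.8+6) = Gamma(72.6, 6.8).
Batch 2: sum of counts S = 101 over n = 10 hours.
After batch 2: Gamma(α+S, β+n) = Gamma(72.6+101, 6.8+10) = Gamma(173.6, 16.8).
Mode of Gamma(α,β) for α≥1 is (α−1)/β = 172.6/16.8 = 10.2738.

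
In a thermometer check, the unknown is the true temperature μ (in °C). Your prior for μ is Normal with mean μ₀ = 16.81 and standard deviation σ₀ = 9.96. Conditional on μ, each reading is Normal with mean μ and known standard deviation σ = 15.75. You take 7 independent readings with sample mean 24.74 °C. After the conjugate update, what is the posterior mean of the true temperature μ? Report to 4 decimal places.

22.6528

For Normal data with known variance σ², a Normal(μ₀, σ₀²) prior on μ is conjugate. Posterior precision = 1/σ₀² + n/σ²; posterior mean is the precision-weighted average of μ₀ and x̄.
n·x̄ = 7·24.74 = 173.18.
σ₀² = 9.96² = 99.2016, σ² = 15.75² = 248.0625; σ² + n·σ₀² = 248.0625 + 7·99.2016 = 942.4737.
Posterior mean = (μ₀/σ₀² + n·x̄/σ²)/(1/σ₀² + n/σ²) = (σ²·μ₀ + σ₀²·n·x̄)/(σ² + n·σ₀²) = (248.0625·16.81 + 99.2016·173.18)/942.4737 = 21349.663713/942.4737 = 22.6528.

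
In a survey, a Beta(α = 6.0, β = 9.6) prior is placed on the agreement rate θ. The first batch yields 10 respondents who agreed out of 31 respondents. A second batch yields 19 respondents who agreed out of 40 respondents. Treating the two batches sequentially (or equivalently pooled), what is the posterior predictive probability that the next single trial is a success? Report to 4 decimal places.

0.4042

The Beta prior is conjugate to a Binomial/Bernoulli likelihood; the update adds successes to α and failures to β.
After batch 1: Beta(6.0+10, 9.6+21) = Beta(16.0, 30.6).
After batch 2: Beta(16.0+19, 30.6+21) = Beta(35.0, 51.6).
For a single future Bernoulli trial, P(success | data) = α/(α+β) = 0.4042.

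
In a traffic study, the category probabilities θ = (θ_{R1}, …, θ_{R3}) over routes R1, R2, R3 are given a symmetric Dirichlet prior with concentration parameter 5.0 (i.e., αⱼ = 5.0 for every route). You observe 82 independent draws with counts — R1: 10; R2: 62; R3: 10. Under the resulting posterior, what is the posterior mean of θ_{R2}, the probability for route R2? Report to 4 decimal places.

0.6907

The Dirichlet prior is conjugate to the Multinomial likelihood: each posterior αⱼ = prior αⱼ + observed count nⱼ.
Posterior concentration: (15.0, 67.0, 15.0), total = 97.0.
E[θ_{R2}|data] = α_{R2}/Σα = 67.0/97.0 = 0.6907.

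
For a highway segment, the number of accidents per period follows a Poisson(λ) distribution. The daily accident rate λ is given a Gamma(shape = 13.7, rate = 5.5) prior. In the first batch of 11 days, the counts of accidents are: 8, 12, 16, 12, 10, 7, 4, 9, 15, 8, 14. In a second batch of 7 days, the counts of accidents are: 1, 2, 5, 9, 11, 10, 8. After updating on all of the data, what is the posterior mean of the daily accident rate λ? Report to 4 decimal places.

With a Gamma(shape α, rate β) prior, the Poisson likelihood is conjugate: the posterior is Gamma(α + ΣXᵢ, β + n).
Batch 1: sum of counts S = 115 over n = 11 days.
After batch 1: Gamma(α+S, β+n) = Gamma(13.7+115, 5.5+11) = Gamma(128.7, 16.5).
Batch 2: sum of counts S = 46 over n = 7 days.
After batch 2: Gamma(α+S, β+n) = Gamma(128.7+46, 16.5+7) = Gamma(174.7, 23.5).
Posterior mean = α/β = 174.7/23.5 = 7.4340.

7.4340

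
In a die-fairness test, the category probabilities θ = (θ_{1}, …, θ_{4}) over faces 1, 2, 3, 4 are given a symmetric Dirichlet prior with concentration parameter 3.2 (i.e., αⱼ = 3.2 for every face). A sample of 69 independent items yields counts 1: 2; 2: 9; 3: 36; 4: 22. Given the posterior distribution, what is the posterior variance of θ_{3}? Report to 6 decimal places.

0.003014

The Dirichlet prior is conjugate to the Multinomial likelihood: each posterior αⱼ = prior αⱼ + observed count nⱼ.
Posterior concentration: (5.2, 12.2, 39.2, 25.2), total = 81.8.
Var[θ_j] = α_j(Σα−α_j)/((Σα)²(Σα+1)) = 39.2·42.6/(81.8²·82.8) = 0.003014.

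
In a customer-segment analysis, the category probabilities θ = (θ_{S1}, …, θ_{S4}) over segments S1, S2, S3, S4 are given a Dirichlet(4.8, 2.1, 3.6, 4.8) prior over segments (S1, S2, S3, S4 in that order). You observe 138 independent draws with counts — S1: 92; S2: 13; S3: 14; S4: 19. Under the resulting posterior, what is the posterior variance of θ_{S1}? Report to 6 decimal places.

0.001508

The Dirichlet prior is conjugate to the Multinomial likelihood: each posterior αⱼ = prior αⱼ + observed count nⱼ.
Posterior concentration: (96.8, 15.1, 17.6, 23.8), total = 153.3.
Var[θ_j] = α_j(Σα−α_j)/((Σα)²(Σα+1)) = 96.8·56.5/(153.3²·154.3) = 0.001508.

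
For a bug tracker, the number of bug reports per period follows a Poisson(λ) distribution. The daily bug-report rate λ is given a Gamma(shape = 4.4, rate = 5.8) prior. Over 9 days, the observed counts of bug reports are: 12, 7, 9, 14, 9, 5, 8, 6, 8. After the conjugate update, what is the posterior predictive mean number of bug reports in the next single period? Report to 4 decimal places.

5.5676

With a Gamma(shape α, rate β) prior, the Poisson likelihood is conjugate: the posterior is Gamma(α + ΣXᵢ, β + n).
Sum of counts S = 78 over n = 9 days.
Posterior: Gamma(α+S, β+n) = Gamma(4.4+78, 5.8+9) = Gamma(82.4, 14.8).
The predictive distribution for one future period is NegBinom with mean α/β = 5.5676.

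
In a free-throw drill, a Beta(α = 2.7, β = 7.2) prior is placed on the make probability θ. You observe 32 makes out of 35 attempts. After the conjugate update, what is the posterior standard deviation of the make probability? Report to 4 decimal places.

0.0618

The Beta prior is conjugate to a Binomial/Bernoulli likelihood; the update adds successes to α and failures to β.
Posterior: Beta(α+k, β+n−k) = Beta(2.7+32, 7.2+3) = Beta(34.7, 10.2).
Var = αβ/((α+β)²(α+β+1)) = 34.7·10.2/(44.9²·45.9) = 0.00382494; SD = √0.00382494 = 0.0618.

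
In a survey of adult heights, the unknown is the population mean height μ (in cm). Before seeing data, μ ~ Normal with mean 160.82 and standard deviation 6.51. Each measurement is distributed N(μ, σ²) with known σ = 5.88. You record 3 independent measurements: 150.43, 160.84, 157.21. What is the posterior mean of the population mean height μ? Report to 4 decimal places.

157.1563

For Normal data with known variance σ², a Normal(μ₀, σ₀²) prior on μ is conjugate. Posterior precision = 1/σ₀² + n/σ²; posterior mean is the precision-weighted average of μ₀ and x̄.
Σxᵢ = 150.43 + 160.84 + 157.21 = 468.48, so n·x̄ = 468.48.
σ₀² = 6.51² = 42.3801, σ² = 5.88² = 34.5744; σ² + n·σ₀² = 34.5744 + 3·42.3801 = 161.7147.
Posterior mean = (μ₀/σ₀² + n·x̄/σ²)/(1/σ₀² + n/σ²) = (σ²·μ₀ + σ₀²·n·x̄)/(σ² + n·σ₀²) = (34.5744·160.82 + 42.3801·468.48)/161.7147 = 25414.484256/161.7147 = 157.1563.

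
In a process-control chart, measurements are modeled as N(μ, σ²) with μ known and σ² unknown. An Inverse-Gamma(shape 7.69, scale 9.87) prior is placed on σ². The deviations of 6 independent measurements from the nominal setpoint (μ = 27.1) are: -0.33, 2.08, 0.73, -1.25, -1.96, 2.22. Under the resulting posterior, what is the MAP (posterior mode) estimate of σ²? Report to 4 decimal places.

With known mean μ and an Inverse-Gamma(α, β) prior on σ², the Normal likelihood is conjugate: posterior is Inv-Gamma(α + n/2, β + Σ(xᵢ−μ)²/2).
Σ(xᵢ−μ)² = (-0.33)² + (2.08)² + (0.73)² + (-1.25)² + (-1.96)² + (2.22)² = 15.3007.
Posterior: Inv-Gamma(7.69 + 6/2, 9.87 + 15.3007/2) = Inv-Gamma(10.69, 17.52035).
Mode = β/(α+1) = 17.52035/11.69 = 1.4987.

1.4987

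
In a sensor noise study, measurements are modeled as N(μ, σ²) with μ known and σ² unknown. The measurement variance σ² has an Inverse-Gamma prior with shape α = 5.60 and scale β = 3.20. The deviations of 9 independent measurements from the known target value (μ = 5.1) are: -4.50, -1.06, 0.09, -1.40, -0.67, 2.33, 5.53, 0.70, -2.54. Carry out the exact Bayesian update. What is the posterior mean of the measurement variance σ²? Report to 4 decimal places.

With known mean μ and an Inverse-Gamma(α, β) prior on σ², the Normal likelihood is conjugate: posterior is Inv-Gamma(α + n/2, β + Σ(xᵢ−μ)²/2).
Σ(xᵢ−μ)² = (-4.50)² + (-1.06)² + (0.09)² + (-1.40)² + (-0.67)² + (2.33)² + (5.53)² + (0.70)² + (-2.54)² = 66.7420.
Posterior: Inv-Gamma(5.60 + 9/2, 3.20 + 66.7420/2) = Inv-Gamma(10.10, 36.57100).
E[σ²|data] = β/(α−1) = 36.57100/9.10 = 4.0188.

4.0188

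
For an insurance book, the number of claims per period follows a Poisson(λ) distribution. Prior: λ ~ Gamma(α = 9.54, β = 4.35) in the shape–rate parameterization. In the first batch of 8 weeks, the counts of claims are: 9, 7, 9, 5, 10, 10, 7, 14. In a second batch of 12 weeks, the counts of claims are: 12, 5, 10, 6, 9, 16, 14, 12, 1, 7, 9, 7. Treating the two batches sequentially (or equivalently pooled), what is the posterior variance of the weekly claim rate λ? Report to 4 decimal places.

With a Gamma(shape α, rate β) prior, the Poisson likelihood is conjugate: the posterior is Gamma(α + ΣXᵢ, β + n).
Batch 1: sum of counts S = 71 over n = 8 weeks.
After batch 1: Gamma(α+S, β+n) = Gamma(9.54+71, 4.35+8) = Gamma(80.54, 12.35).
Batch 2: sum of counts S = 108 over n = 12 weeks.
After batch 2: Gamma(α+S, β+n) = Gamma(80.54+108, 12.35+12) = Gamma(188.54, 24.35).
Var = α/β² = 188.54/24.35² = 0.3180.

0.3180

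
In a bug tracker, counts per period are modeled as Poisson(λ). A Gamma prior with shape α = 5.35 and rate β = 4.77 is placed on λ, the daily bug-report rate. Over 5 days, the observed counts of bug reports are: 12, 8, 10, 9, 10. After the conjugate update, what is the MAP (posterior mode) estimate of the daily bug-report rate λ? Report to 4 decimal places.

5.4606

With a Gamma(shape α, rate β) prior, the Poisson likelihood is conjugate: the posterior is Gamma(α + ΣXᵢ, β + n).
Sum of counts S = 49 over n = 5 days.
Posterior: Gamma(α+S, β+n) = Gamma(5.35+49, 4.77+5) = Gamma(54.35, 9.77).
Mode of Gamma(α,β) for α≥1 is (α−1)/β = 53.35/9.77 = 5.4606.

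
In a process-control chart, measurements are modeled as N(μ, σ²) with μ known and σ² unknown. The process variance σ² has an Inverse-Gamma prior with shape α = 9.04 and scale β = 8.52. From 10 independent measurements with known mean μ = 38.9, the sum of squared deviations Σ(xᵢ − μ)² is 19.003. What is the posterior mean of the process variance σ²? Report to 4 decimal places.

With known mean μ and an Inverse-Gamma(α, β) prior on σ², the Normal likelihood is conjugate: posterior is Inv-Gamma(α + n/2, β + Σ(xᵢ−μ)²/2).
Posterior: Inv-Gamma(9.04 + 10/2, 8.52 + 19.003/2) = Inv-Gamma(14.04, 18.0215).
E[σ²|data] = β/(α−1) = 18.0215/13.04 = 1.3820.

1.3820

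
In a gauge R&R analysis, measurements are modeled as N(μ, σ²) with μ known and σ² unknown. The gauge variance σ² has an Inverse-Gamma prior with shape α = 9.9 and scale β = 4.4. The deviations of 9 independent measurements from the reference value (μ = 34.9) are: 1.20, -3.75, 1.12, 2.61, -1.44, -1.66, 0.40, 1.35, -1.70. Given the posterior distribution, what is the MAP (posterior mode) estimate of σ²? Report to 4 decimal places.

With known mean μ and an Inverse-Gamma(α, β) prior on σ², the Normal likelihood is conjugate: posterior is Inv-Gamma(α + n/2, β + Σ(xᵢ−μ)²/2).
Σ(xᵢ−μ)² = (1.20)² + (-3.75)² + (1.12)² + (2.61)² + (-1.44)² + (-1.66)² + (0.40)² + (1.35)² + (-1.70)² = 33.2707.
Posterior: Inv-Gamma(9.9 + 9/2, 4.4 + 33.2707/2) = Inv-Gamma(14.40, 21.03535).
Mode = β/(α+1) = 21.03535/15.40 = 1.3659.

1.3659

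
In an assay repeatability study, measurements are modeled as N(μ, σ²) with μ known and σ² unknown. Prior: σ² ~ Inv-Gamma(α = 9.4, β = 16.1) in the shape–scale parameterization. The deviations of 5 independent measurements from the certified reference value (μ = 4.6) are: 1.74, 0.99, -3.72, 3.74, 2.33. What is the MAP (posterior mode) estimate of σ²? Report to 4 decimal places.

2.6923

With known mean μ and an Inverse-Gamma(α, β) prior on σ², the Normal likelihood is conjugate: posterior is Inv-Gamma(α + n/2, β + Σ(xᵢ−μ)²/2).
Σ(xᵢ−μ)² = (1.74)² + (0.99)² + (-3.72)² + (3.74)² + (2.33)² = 37.2626.
Posterior: Inv-Gamma(9.4 + 5/2, 16.1 + 37.2626/2) = Inv-Gamma(11.90, 34.73130).
Mode = β/(α+1) = 34.73130/12.90 = 2.6923.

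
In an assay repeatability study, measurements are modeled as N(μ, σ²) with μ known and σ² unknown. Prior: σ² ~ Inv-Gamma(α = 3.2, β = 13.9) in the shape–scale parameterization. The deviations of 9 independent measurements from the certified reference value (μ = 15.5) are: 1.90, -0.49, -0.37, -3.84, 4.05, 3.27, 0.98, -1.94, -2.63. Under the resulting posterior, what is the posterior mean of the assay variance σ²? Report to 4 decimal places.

6.3634

With known mean μ and an Inverse-Gamma(α, β) prior on σ², the Normal likelihood is conjugate: posterior is Inv-Gamma(α + n/2, β + Σ(xᵢ−μ)²/2).
Σ(xᵢ−μ)² = (1.90)² + (-0.49)² + (-0.37)² + (-3.84)² + (4.05)² + (3.27)² + (0.98)² + (-1.94)² + (-2.63)² = 57.4689.
Posterior: Inv-Gamma(3.2 + 9/2, 13.9 + 57.4689/2) = Inv-Gamma(7.70, 42.63445).
E[σ²|data] = β/(α−1) = 42.63445/6.70 = 6.3634.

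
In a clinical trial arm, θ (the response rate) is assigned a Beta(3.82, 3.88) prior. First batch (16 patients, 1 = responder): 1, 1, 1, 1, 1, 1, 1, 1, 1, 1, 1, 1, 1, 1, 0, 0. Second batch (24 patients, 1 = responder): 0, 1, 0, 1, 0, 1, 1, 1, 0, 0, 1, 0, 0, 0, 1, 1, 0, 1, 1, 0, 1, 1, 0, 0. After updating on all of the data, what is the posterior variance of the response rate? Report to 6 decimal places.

The Beta prior is conjugate to a Binomial/Bernoulli likelihood; the update adds successes to α and failures to β.
After batch 1: Beta(3.82+14, 3.88+2) = Beta(17.82, 5.88).
After batch 2: Beta(17.82+12, 5.88+12) = Beta(29.82, 17.88).
Var = αβ/((α+β)²(α+β+1)) = 29.82·17.88/(47.70²·48.70) = 0.004812.

0.004812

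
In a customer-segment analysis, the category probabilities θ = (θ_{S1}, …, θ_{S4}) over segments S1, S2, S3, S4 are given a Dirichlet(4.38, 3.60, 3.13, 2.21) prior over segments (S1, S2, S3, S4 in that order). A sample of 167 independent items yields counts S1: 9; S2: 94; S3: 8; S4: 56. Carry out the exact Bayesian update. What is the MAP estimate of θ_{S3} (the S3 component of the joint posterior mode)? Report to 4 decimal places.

The Dirichlet prior is conjugate to the Multinomial likelihood: each posterior αⱼ = prior αⱼ + observed count nⱼ.
Posterior concentration: (13.38, 97.60, 11.13, 58.21), total = 180.32.
Joint mode component: (α_{S3}−1)/(Σα−K) = 10.13/176.32 = 0.0575.

0.0575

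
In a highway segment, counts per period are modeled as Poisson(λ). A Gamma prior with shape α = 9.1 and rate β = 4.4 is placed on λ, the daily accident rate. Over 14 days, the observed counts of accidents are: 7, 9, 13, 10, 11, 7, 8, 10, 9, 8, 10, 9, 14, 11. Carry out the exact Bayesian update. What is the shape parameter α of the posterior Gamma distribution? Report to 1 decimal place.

With a Gamma(shape α, rate β) prior, the Poisson likelihood is conjugate: the posterior is Gamma(α + ΣXᵢ, β + n).
Sum of counts S = 136 over n = 14 days.
Posterior: Gamma(α+S, β+n) = Gamma(9.1+136, 4.4+14) = Gamma(145.1, 18.4).
Posterior α = 145.1.

145.1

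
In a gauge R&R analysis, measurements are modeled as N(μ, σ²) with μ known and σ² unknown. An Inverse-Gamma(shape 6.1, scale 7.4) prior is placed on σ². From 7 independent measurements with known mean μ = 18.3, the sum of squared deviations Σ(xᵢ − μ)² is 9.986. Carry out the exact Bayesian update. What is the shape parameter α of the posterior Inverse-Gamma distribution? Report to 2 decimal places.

With known mean μ and an Inverse-Gamma(α, β) prior on σ², the Normal likelihood is conjugate: posterior is Inv-Gamma(α + n/2, β + Σ(xᵢ−μ)²/2).
Posterior: Inv-Gamma(6.1 + 7/2, 7.4 + 9.986/2) = Inv-Gamma(9.60, 12.3930).
Posterior α = 9.60.

9.60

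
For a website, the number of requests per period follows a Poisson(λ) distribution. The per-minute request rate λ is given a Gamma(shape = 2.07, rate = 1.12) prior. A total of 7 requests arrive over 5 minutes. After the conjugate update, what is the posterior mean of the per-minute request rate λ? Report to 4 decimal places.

With a Gamma(shape α, rate β) prior, the Poisson likelihood is conjugate: the posterior is Gamma(α + ΣXᵢ, β + n).
Posterior: Gamma(α+S, β+n) = Gamma(2.07+7, 1.12+5) = Gamma(9.07, 6.12).
Posterior mean = α/β = 9.07/6.12 = 1.4820.

1.4820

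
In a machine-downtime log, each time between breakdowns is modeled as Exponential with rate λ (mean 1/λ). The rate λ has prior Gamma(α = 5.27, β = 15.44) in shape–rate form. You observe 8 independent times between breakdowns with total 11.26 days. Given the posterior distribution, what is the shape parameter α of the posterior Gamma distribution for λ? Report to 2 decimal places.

13.27

With a Gamma(shape α, rate β) prior on the exponential rate λ, the posterior after n observations with total T = Σxᵢ is Gamma(α+n, β+T).
Posterior: Gamma(5.27+8, 15.44+11.26) = Gamma(13.27, 26.70).
Posterior α = 13.27.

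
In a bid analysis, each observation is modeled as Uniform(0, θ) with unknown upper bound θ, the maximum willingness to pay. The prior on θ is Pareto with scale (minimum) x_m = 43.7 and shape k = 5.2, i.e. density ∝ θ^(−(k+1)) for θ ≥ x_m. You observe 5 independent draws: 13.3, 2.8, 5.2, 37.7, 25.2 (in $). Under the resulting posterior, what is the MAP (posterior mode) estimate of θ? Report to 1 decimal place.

43.7

A Pareto(scale x_m, shape k) prior on the upper bound θ of Uniform(0, θ) is conjugate: posterior is Pareto(max(x_m, max xᵢ), k + n).
Sample maximum = 37.7; prior scale x_m = 43.7 → posterior scale = max = 43.7.
Posterior shape = 5.2 + 5 = 10.2.
The Pareto density is decreasing on [x_m, ∞), so the mode is x_m = 43.7.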